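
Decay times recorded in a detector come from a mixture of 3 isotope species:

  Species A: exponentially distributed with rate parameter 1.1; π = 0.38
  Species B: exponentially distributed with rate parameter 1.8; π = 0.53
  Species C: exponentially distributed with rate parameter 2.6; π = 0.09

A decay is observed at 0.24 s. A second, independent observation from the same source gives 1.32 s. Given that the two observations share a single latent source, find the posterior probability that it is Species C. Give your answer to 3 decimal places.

0.054

The responsibility of component k is π_k f_k(x) divided by Σ_j π_j f_j(x).
Since both observations come from the same component, the likelihood for component k is f_k(x₁)·f_k(x₂).
  p_A = [1.1·e^(−1.1·0.24) = 1.1·e^(−0.2640) = 0.844771] × [0.257512] = 0.217538
  p_B = [1.8·e^(−1.8·0.24) = 1.8·e^(−0.4320) = 1.16858] × [0.167259] = 0.195455
  p_C = [2.6·e^(−2.6·0.24) = 2.6·e^(−0.6240) = 1.39307] × [0.0840378] = 0.117071
Multiply by the mixture weights:
  π_A·p_A = 0.38 × 0.217538 = 0.0826646
  π_B·p_B = 0.53 × 0.195455 = 0.103591
  π_C·p_C = 0.09 × 0.117071 = 0.0105364
Sum: 0.0826646 + 0.103591 + 0.0105364 = 0.196792
So the posterior for Species C is 0.0105364 / 0.196792 ≈ 0.054.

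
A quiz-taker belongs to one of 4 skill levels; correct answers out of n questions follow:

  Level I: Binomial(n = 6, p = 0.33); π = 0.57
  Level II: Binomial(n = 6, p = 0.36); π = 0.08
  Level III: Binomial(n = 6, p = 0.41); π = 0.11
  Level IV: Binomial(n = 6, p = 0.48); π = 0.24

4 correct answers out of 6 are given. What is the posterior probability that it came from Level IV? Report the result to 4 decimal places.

The responsibility of component k is P(Z=k) f_k(x) divided by Σ_j P(Z=j) f_j(x).
Evaluate each component's likelihood at the observed value:
  L_I = 0.079854
  L_II = 0.103196
  L_III = 0.147547
  L_IV = 0.215309
Unnormalised posteriors:
  P(Z=I)·L_I = 0.57 × 0.079854 = 0.0455168
  P(Z=II)·L_II = 0.08 × 0.103196 = 0.00825565
  P(Z=III)·L_III = 0.11 × 0.147547 = 0.0162302
  P(Z=IV)·L_IV = 0.24 × 0.215309 = 0.0516742
Marginal: 0.0455168 + 0.00825565 + 0.0162302 + 0.0516742 = 0.121677
P(Level IV | data) ≈ 0.4247

0.4247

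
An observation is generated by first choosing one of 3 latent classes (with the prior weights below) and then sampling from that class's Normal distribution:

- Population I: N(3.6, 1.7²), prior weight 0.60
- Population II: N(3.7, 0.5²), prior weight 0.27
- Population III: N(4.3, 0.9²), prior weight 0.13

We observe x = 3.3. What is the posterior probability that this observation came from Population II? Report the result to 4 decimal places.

By Bayes' theorem, P(k | x) = π_k f_k(x) / Σ_j π_j f_j(x).
Normal densities:
  L_I = (1/(1.7·√(2π)))·exp(−(3.3−3.6)²/(2·1.7²)) = 0.234672·exp(-0.01557) = 0.231046
  L_II = (1/(0.5·√(2π)))·exp(−(3.3−3.7)²/(2·0.5²)) = 0.797885·exp(-0.32000) = 0.579383
  L_III = (1/(0.9·√(2π)))·exp(−(3.3−4.3)²/(2·0.9²)) = 0.443269·exp(-0.61728) = 0.239103
Weight by the priors:
  π_I·L_I = 0.60 × 0.231046 = 0.138628
  π_II·L_II = 0.27 × 0.579383 = 0.156433
  π_III·L_III = 0.13 × 0.239103 = 0.0310834
Sum: 0.138628 + 0.156433 + 0.0310834 = 0.326144
Responsibility of Population II: 0.156433 / 0.326144 ≈ 0.4796

0.4796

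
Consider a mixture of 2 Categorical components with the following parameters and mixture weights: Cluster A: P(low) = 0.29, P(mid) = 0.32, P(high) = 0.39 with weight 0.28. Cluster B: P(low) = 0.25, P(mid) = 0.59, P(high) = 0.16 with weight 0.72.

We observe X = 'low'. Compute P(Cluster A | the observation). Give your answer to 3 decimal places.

P(component k | x) = π_k·f_k(x) / marginal(x), where marginal(x) = Σ_j π_j·f_j(x).
Component likelihoods at x = 'low':
  L_A = P(low | comp) = 0.29
  L_B = P(low | comp) = 0.25
Prior × likelihood for each component:
  π_A·L_A = 0.28 × 0.29 = 0.0812
  π_B·L_B = 0.72 × 0.25 = 0.18
Normaliser: 0.0812 + 0.18 = 0.2612
P(Cluster A | 'low') ≈ 0.311

0.311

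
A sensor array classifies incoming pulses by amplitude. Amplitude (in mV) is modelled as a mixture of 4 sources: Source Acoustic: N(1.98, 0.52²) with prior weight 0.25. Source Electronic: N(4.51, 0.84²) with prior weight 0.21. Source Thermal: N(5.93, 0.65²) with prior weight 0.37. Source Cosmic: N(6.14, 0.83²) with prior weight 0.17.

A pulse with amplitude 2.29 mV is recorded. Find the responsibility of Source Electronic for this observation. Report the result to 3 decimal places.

P(component k | x) = w_k·f_k(x) / marginal(x), where marginal(x) = Σ_j w_j·f_j(x).
Normal densities:
  L_Acoustic = (1/(0.52·√(2π)))·exp(−(2.29−1.98)²/(2·0.52²)) = 0.767197·exp(-0.17770) = 0.642292
  L_Electronic = (1/(0.84·√(2π)))·exp(−(2.29−4.51)²/(2·0.84²)) = 0.474931·exp(-3.49235) = 0.0144519
  L_Thermal = (1/(0.65·√(2π)))·exp(−(2.29−5.93)²/(2·0.65²)) = 0.613757·exp(-15.68000) = 9.51172e-08
  L_Cosmic = (1/(0.83·√(2π)))·exp(−(2.29−6.14)²/(2·0.83²)) = 0.480653·exp(-10.75809) = 1.02247e-05
Weight by the priors:
  w_Acoustic·L_Acoustic = 0.25 × 0.642292 = 0.160573
  w_Electronic·L_Electronic = 0.21 × 0.0144519 = 0.00303489
  w_Thermal·L_Thermal = 0.37 × 9.51172e-08 = 3.51934e-08
  w_Cosmic·L_Cosmic = 0.17 × 1.02247e-05 = 1.7382e-06
Sum: 0.160573 + 0.00303489 + 3.51934e-08 + 1.7382e-06 = 0.16361
P(Source Electronic | data) = 0.00303489 / 0.16361 ≈ 0.019

0.019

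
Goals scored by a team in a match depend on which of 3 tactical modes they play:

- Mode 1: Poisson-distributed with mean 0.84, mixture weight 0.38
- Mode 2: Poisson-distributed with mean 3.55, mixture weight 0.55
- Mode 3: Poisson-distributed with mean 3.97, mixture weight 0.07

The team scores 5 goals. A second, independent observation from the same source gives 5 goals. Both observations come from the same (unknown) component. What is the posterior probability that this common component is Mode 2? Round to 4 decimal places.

0.8560

By Bayes' theorem, P(k | x) = π_k f_k(x) / Σ_j π_j f_j(x).
Since both observations come from the same component, the likelihood for component k is f_k(x₁)·f_k(x₂).
  p_1 = [e^(−0.84)·0.84^5/5! = 0.00150455] × [0.00150455] = 2.26368e-06
  p_2 = [e^(−3.55)·3.55^5/5! = 0.134963] × [0.134963] = 0.018215
  p_3 = [e^(−3.97)·3.97^5/5! = 0.155104] × [0.155104] = 0.0240572
Prior × likelihood for each component:
  π_1·p_1 = 0.38 × 2.26368e-06 = 8.602e-07
  π_2·p_2 = 0.55 × 0.018215 = 0.0100183
  π_3·p_3 = 0.07 × 0.0240572 = 0.001684
Evidence: 8.602e-07 + 0.0100183 + 0.001684 = 0.0117031
P(Mode 2 | data) = 0.0100183 / 0.0117031 ≈ 0.8560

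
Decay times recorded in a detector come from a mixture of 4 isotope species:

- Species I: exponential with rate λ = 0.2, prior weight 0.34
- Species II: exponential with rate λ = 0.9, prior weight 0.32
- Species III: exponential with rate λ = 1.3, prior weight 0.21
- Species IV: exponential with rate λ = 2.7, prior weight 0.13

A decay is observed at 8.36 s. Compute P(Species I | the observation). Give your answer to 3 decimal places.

The responsibility of component k is P(Z=k) f_k(x) divided by Σ_j P(Z=j) f_j(x).
Exponential densities:
  p_I = 0.0375742
  p_II = 0.000485972
  p_III = 2.4776e-05
  p_IV = 4.25078e-10
Unnormalised posteriors:
  P(Z=I)·p_I = 0.34 × 0.0375742 = 0.0127752
  P(Z=II)·p_II = 0.32 × 0.000485972 = 0.000155511
  P(Z=III)·p_III = 0.21 × 2.4776e-05 = 5.20296e-06
  P(Z=IV)·p_IV = 0.13 × 4.25078e-10 = 5.52602e-11
Sum: 0.0127752 + 0.000155511 + 5.20296e-06 + 5.52602e-11 = 0.0129359
P(Species I | the observation) = 0.0127752 / 0.0129359 ≈ 0.988

0.988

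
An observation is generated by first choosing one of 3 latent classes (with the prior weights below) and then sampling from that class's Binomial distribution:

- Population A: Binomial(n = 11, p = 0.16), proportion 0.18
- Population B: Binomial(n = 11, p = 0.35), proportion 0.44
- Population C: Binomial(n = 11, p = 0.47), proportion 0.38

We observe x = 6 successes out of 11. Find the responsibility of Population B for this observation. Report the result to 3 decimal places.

Posterior ∝ prior × likelihood, so P(k | x) ∝ π_k f_k(x); normalise over all components.
Binomial probabilities:
  p_A = C(11,6)·0.16^6·0.84^5 = 462·1.67772e-05·0.418212 = 0.00324159
  p_B = C(11,6)·0.35^6·0.65^5 = 462·0.00183827·0.116029 = 0.098541
  p_C = C(11,6)·0.47^6·0.53^5 = 462·0.0107792·0.0418195 = 0.208261
Weight by the priors:
  π_A·p_A = 0.18 × 0.00324159 = 0.000583486
  π_B·p_B = 0.44 × 0.098541 = 0.043358
  π_C·p_C = 0.38 × 0.208261 = 0.0791393
Sum: 0.000583486 + 0.043358 + 0.0791393 = 0.123081
Responsibility of Population B: 0.043358 / 0.123081 ≈ 0.352

0.352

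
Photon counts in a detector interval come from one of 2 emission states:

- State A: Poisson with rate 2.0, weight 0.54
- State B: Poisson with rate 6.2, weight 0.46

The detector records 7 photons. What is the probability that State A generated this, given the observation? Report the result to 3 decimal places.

The responsibility of component k is π_k f_k(x) divided by Σ_j π_j f_j(x).
Evaluate each component's likelihood at the observed value:
  p_A = e^(−2.0)·2.0^7/7! = 0.00343709
  p_B = e^(−6.2)·6.2^7/7! = 0.141803
Weight by the priors:
  π_A·p_A = 0.54 × 0.00343709 = 0.00185603
  π_B·p_B = 0.46 × 0.141803 = 0.0652294
Sum: 0.00185603 + 0.0652294 = 0.0670854
Responsibility of State A: 0.00185603 / 0.0670854 ≈ 0.028

0.028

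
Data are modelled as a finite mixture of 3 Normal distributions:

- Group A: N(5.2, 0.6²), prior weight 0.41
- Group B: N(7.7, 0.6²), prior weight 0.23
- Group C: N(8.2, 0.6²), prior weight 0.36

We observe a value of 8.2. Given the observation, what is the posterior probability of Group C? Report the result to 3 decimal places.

0.689

Apply Bayes' rule: the posterior for each component is proportional to its prior times its likelihood at x.
Component likelihoods at x = 8.2:
  p_A = (1/(0.6·√(2π)))·exp(−(8.2−5.2)²/(2·0.6²)) = 0.664904·exp(-12.50000) = 2.47787e-06
  p_B = (1/(0.6·√(2π)))·exp(−(8.2−7.7)²/(2·0.6²)) = 0.664904·exp(-0.34722) = 0.469853
  p_C = (1/(0.6·√(2π)))·exp(−(8.2−8.2)²/(2·0.6²)) = 0.664904·exp(-0.00000) = 0.664904
Prior × likelihood for each component:
  w_A·p_A = 0.41 × 2.47787e-06 = 1.01593e-06
  w_B·p_B = 0.23 × 0.469853 = 0.108066
  w_C·p_C = 0.36 × 0.664904 = 0.239365
Marginal: 1.01593e-06 + 0.108066 + 0.239365 = 0.347433
P(Group C | the observation) = 0.239365 / 0.347433 ≈ 0.689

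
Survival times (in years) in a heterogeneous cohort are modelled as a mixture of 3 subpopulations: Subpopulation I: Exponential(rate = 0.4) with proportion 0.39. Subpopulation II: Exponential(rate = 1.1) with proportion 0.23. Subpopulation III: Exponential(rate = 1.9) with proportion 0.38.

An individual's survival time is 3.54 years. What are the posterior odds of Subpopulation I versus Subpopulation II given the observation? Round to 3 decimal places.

7.348

Posterior odds = (π_i f_i(x)) / (π_j f_j(x)); the normalising sum cancels.
Component likelihoods at x = 3.54 years:
  p_I = 0.4·e^(−0.4·3.54) = 0.4·e^(−1.4160) = 0.0970731
  p_II = 1.1·e^(−1.1·3.54) = 1.1·e^(−3.8940) = 0.0224001
  p_III = 1.9·e^(−1.9·3.54) = 1.9·e^(−6.7260) = 0.00227871
Odds = (0.39/0.23) × (0.0970731/0.0224001) = 1.69565 × 4.3336 ≈ 7.348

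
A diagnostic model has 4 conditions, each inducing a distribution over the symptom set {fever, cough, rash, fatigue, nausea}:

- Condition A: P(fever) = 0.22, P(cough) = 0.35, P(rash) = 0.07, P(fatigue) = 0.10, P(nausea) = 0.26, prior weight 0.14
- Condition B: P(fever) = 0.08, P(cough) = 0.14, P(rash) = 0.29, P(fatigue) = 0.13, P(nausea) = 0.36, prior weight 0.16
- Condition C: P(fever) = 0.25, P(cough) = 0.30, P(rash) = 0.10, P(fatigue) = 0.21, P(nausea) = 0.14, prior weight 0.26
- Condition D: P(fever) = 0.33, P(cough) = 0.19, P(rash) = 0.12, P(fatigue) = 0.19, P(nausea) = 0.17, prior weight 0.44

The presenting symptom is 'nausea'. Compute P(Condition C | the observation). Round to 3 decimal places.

0.177

P(component k | x) = P(Z=k)·f_k(x) / marginal(x), where marginal(x) = Σ_j P(Z=j)·f_j(x).
Evaluate each component's likelihood at the observed value:
  f_A = P(nausea | comp) = 0.26
  f_B = P(nausea | comp) = 0.36
  f_C = P(nausea | comp) = 0.14
  f_D = P(nausea | comp) = 0.17
Multiply by the mixture weights:
  P(Z=A)·f_A = 0.14 × 0.26 = 0.0364
  P(Z=B)·f_B = 0.16 × 0.36 = 0.0576
  P(Z=C)·f_C = 0.26 × 0.14 = 0.0364
  P(Z=D)·f_D = 0.44 × 0.17 = 0.0748
Sum: 0.0364 + 0.0576 + 0.0364 + 0.0748 = 0.2052
P(Condition C | x) ≈ 0.177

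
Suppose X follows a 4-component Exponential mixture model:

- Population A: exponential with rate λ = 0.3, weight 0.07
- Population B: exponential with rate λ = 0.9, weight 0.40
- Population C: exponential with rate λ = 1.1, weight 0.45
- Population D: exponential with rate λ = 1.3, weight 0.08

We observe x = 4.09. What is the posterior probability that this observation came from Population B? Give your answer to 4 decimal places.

0.4270

Posterior ∝ prior × likelihood, so P(k | x) ∝ w_k f_k(x); normalise over all components.
Exponential densities:
  f_A = 0.3·e^(−0.3·4.09) = 0.3·e^(−1.2270) = 0.0879512
  f_B = 0.9·e^(−0.9·4.09) = 0.9·e^(−3.6810) = 0.022678
  f_C = 1.1·e^(−1.1·4.09) = 1.1·e^(−4.4990) = 0.0122321
  f_D = 1.3·e^(−1.3·4.09) = 1.3·e^(−5.3170) = 0.00637969
Multiply by the mixture weights:
  w_A·f_A = 0.07 × 0.0879512 = 0.00615659
  w_B·f_B = 0.40 × 0.022678 = 0.0090712
  w_C·f_C = 0.45 × 0.0122321 = 0.00550445
  w_D·f_D = 0.08 × 0.00637969 = 0.000510375
Evidence: 0.00615659 + 0.0090712 + 0.00550445 + 0.000510375 = 0.0212426
So the posterior for Population B is 0.0090712 / 0.0212426 ≈ 0.4270.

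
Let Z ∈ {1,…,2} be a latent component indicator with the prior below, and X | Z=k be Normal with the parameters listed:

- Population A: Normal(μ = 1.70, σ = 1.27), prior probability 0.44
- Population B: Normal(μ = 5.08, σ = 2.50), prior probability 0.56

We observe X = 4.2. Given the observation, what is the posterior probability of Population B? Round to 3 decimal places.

Apply Bayes' rule: the posterior for each component is proportional to its prior times its likelihood at x.
Evaluate each component's likelihood at the observed value:
  f_A = (1/(1.27·√(2π)))·exp(−(4.2−1.70)²/(2·1.27²)) = 0.314128·exp(-1.93750) = 0.0452542
  f_B = (1/(2.50·√(2π)))·exp(−(4.2−5.08)²/(2·2.50²)) = 0.159577·exp(-0.06195) = 0.149991
Multiply by the mixture weights:
  P(Z=A)·f_A = 0.44 × 0.0452542 = 0.0199119
  P(Z=B)·f_B = 0.56 × 0.149991 = 0.0839949
Normaliser: 0.0199119 + 0.0839949 = 0.103907
So the posterior for Population B is 0.0839949 / 0.103907 ≈ 0.808.

0.808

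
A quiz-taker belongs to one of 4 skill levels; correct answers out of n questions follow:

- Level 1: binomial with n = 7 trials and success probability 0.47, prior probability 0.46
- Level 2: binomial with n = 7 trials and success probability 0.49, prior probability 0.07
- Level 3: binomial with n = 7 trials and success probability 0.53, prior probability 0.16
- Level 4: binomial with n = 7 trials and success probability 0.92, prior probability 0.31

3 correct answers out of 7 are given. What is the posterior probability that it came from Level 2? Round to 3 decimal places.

0.101

P(component k | x) = π_k·f_k(x) / marginal(x), where marginal(x) = Σ_j π_j·f_j(x).
Evaluate each component's likelihood at the observed value:
  p_1 = C(7,3)·0.47^3·0.53^4 = 35·0.103823·0.0789048 = 0.286725
  p_2 = C(7,3)·0.49^3·0.51^4 = 35·0.117649·0.067652 = 0.278572
  p_3 = C(7,3)·0.53^3·0.47^4 = 35·0.148877·0.0487968 = 0.254265
  p_4 = C(7,3)·0.92^3·0.08^4 = 35·0.778688·4.096e-05 = 0.00111633
Multiply by the mixture weights:
  π_1·p_1 = 0.46 × 0.286725 = 0.131893
  π_2·p_2 = 0.07 × 0.278572 = 0.0195
  π_3·p_3 = 0.16 × 0.254265 = 0.0406824
  π_4·p_4 = 0.31 × 0.00111633 = 0.000346061
Sum: 0.131893 + 0.0195 + 0.0406824 + 0.000346061 = 0.192422
Responsibility of Level 2: 0.0195 / 0.192422 ≈ 0.101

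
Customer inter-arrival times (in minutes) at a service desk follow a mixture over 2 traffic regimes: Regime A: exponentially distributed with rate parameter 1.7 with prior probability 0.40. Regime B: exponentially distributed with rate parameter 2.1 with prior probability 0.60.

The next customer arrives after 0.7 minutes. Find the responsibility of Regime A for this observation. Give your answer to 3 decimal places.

Posterior ∝ prior × likelihood, so P(k | x) ∝ π_k f_k(x); normalise over all components.
Evaluate each component's likelihood at the observed value:
  f_A = 0.517176
  f_B = 0.482844
Weight by the priors:
  π_A·f_A = 0.40 × 0.517176 = 0.20687
  π_B·f_B = 0.60 × 0.482844 = 0.289706
Normaliser: 0.20687 + 0.289706 = 0.496577
Responsibility of Regime A: 0.20687 / 0.496577 ≈ 0.417

0.417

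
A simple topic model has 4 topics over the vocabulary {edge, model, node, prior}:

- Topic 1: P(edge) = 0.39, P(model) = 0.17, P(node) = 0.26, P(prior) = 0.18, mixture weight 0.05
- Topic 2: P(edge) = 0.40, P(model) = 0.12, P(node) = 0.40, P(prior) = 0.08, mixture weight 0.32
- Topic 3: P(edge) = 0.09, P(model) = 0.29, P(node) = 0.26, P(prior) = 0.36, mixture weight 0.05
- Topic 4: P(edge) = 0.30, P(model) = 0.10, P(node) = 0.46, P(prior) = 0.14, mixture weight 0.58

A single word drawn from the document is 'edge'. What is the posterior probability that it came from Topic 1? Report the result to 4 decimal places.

0.0598

Apply Bayes' rule: the posterior for each component is proportional to its prior times its likelihood at x.
Component likelihoods at x = 'edge':
  L_1 = P(edge | comp) = 0.39
  L_2 = P(edge | comp) = 0.40
  L_3 = P(edge | comp) = 0.09
  L_4 = P(edge | comp) = 0.30
Multiply by the mixture weights:
  w_1·L_1 = 0.05 × 0.39 = 0.0195
  w_2·L_2 = 0.32 × 0.4 = 0.128
  w_3·L_3 = 0.05 × 0.09 = 0.0045
  w_4·L_4 = 0.58 × 0.3 = 0.174
Normaliser: 0.0195 + 0.128 + 0.0045 + 0.174 = 0.326
P(Topic 1 | the observation) ≈ 0.0598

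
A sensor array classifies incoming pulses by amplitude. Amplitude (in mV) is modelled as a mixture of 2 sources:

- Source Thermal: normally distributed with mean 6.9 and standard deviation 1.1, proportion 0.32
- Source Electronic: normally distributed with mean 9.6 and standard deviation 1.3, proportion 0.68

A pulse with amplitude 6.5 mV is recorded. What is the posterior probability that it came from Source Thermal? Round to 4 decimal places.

The responsibility of component k is w_k f_k(x) divided by Σ_j w_j f_j(x).
Component likelihoods at x = 6.5 mV:
  p_Thermal = 0.339472
  p_Electronic = 0.0178724
Weight by the priors:
  w_Thermal·p_Thermal = 0.32 × 0.339472 = 0.108631
  w_Electronic·p_Electronic = 0.68 × 0.0178724 = 0.0121532
Sum: 0.108631 + 0.0121532 = 0.120784
P(Source Thermal | 6.5 mV) = 0.108631 / 0.120784 ≈ 0.8994

0.8994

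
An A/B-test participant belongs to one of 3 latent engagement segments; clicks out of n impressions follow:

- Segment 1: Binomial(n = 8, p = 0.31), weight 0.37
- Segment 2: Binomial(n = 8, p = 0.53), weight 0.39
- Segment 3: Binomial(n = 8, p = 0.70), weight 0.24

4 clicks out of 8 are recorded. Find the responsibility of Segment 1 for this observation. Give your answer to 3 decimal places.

By Bayes' theorem, P(k | x) = w_k f_k(x) / Σ_j w_j f_j(x).
Binomial probabilities:
  p_1 = C(8,4)·0.31^4·0.69^4 = 70·0.00923521·0.226671 = 0.146535
  p_2 = C(8,4)·0.53^4·0.47^4 = 70·0.0789048·0.0487968 = 0.269521
  p_3 = C(8,4)·0.70^4·0.30^4 = 70·0.2401·0.0081 = 0.136137
Weight by the priors:
  w_1·p_1 = 0.37 × 0.146535 = 0.0542179
  w_2·p_2 = 0.39 × 0.269521 = 0.105113
  w_3·p_3 = 0.24 × 0.136137 = 0.0326728
Marginal: 0.0542179 + 0.105113 + 0.0326728 = 0.192004
P(Segment 1 | 4 clicks out of 8) = 0.0542179 / 0.192004 ≈ 0.282

0.282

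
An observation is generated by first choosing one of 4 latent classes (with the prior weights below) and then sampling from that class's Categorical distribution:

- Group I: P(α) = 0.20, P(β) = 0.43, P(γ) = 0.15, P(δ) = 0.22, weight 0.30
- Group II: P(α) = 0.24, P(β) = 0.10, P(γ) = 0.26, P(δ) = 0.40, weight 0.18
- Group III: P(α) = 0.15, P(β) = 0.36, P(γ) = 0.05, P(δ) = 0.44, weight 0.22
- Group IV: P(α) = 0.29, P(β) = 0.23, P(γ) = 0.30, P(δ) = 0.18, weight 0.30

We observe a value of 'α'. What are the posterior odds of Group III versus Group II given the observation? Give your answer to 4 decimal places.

0.7639

The posterior odds equal the prior odds times the likelihood ratio: (P(Z=i)/P(Z=j))·(f_i(x)/f_j(x)).
Component likelihoods at x = 'α':
  L_I = 0.2
  L_II = 0.24
  L_III = 0.15
  L_IV = 0.29
0.033 / 0.0432 ≈ 0.7639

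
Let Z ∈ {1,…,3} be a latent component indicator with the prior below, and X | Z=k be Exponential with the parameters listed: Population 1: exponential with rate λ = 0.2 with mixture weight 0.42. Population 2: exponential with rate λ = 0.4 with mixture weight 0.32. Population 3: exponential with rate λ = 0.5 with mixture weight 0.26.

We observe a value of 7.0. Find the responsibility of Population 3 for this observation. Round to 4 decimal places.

0.1211

By Bayes' theorem, P(k | x) = π_k f_k(x) / Σ_j π_j f_j(x).
Component likelihoods at x = 7.0:
  f_1 = 0.2·e^(−0.2·7.0) = 0.2·e^(−1.4000) = 0.0493194
  f_2 = 0.4·e^(−0.4·7.0) = 0.4·e^(−2.8000) = 0.024324
  f_3 = 0.5·e^(−0.5·7.0) = 0.5·e^(−3.5000) = 0.0150987
Unnormalised posteriors:
  π_1·f_1 = 0.42 × 0.0493194 = 0.0207141
  π_2·f_2 = 0.32 × 0.024324 = 0.00778369
  π_3·f_3 = 0.26 × 0.0150987 = 0.00392566
Evidence: 0.0207141 + 0.00778369 + 0.00392566 = 0.0324235
P(Population 3 | the observation) ≈ 0.1211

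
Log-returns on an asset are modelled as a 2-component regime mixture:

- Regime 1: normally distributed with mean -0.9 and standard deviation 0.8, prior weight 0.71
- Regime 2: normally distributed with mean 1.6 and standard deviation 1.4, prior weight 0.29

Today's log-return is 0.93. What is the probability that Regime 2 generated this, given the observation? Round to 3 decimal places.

P(component k | x) = π_k·f_k(x) / marginal(x), where marginal(x) = Σ_j π_j·f_j(x).
Evaluate each component's likelihood at the observed value:
  f_1 = (1/(0.8·√(2π)))·exp(−(0.93−-0.9)²/(2·0.8²)) = 0.498678·exp(-2.61633) = 0.0364387
  f_2 = (1/(1.4·√(2π)))·exp(−(0.93−1.6)²/(2·1.4²)) = 0.284959·exp(-0.11452) = 0.254126
Prior × likelihood for each component:
  π_1·f_1 = 0.71 × 0.0364387 = 0.0258715
  π_2·f_2 = 0.29 × 0.254126 = 0.0736965
Evidence: 0.0258715 + 0.0736965 = 0.099568
Responsibility of Regime 2: 0.0736965 / 0.099568 ≈ 0.740

0.740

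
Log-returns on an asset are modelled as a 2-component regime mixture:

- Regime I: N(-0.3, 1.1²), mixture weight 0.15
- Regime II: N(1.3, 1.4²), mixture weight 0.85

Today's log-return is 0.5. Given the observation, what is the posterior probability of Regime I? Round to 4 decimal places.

0.1687

Apply Bayes' rule: the posterior for each component is proportional to its prior times its likelihood at x.
Component likelihoods at x = 0.5:
  p_I = (1/(1.1·√(2π)))·exp(−(0.5−-0.3)²/(2·1.1²)) = 0.362675·exp(-0.26446) = 0.278396
  p_II = (1/(1.4·√(2π)))·exp(−(0.5−1.3)²/(2·1.4²)) = 0.284959·exp(-0.16327) = 0.242034
Unnormalised posteriors:
  π_I·p_I = 0.15 × 0.278396 = 0.0417594
  π_II·p_II = 0.85 × 0.242034 = 0.205729
Marginal: 0.0417594 + 0.205729 = 0.247488
P(Regime I | 0.5) ≈ 0.1687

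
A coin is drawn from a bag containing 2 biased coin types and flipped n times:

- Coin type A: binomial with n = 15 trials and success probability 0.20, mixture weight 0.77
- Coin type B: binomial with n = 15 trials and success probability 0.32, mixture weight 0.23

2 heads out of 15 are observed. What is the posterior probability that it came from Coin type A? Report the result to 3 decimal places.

0.915

By Bayes' theorem, P(k | x) = w_k f_k(x) / Σ_j w_j f_j(x).
Evaluate each component's likelihood at the observed value:
  L_A = 0.230897
  L_B = 0.0714669
Prior × likelihood for each component:
  w_A·L_A = 0.77 × 0.230897 = 0.177791
  w_B·L_B = 0.23 × 0.0714669 = 0.0164374
Evidence: 0.177791 + 0.0164374 = 0.194228
P(Coin type A | the observation) ≈ 0.915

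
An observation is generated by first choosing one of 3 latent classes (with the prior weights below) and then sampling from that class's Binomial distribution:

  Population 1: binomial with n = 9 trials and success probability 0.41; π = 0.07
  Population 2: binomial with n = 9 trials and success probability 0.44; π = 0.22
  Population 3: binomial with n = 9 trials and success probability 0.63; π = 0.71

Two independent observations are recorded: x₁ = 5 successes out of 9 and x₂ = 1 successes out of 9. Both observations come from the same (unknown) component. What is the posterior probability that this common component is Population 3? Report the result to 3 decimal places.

Apply Bayes' rule: the posterior for each component is proportional to its prior times its likelihood at x.
Since both observations come from the same component, the likelihood for component k is f_k(x₁)·f_k(x₂).
  f_1 = [C(9,5)·0.41^5·0.59^4 = 126·0.0115856·0.121174 = 0.176888] × [0.0541804] = 0.00958386
  f_2 = [C(9,5)·0.44^5·0.56^4 = 126·0.0164916·0.098345 = 0.204355] × [0.0383001] = 0.00782682
  f_3 = [C(9,5)·0.63^5·0.37^4 = 126·0.0992437·0.0187416 = 0.234358] × [0.00199158] = 0.000466742
Weight by the priors:
  P(Z=1)·f_1 = 0.07 × 0.00958386 = 0.00067087
  P(Z=2)·f_2 = 0.22 × 0.00782682 = 0.0017219
  P(Z=3)·f_3 = 0.71 × 0.000466742 = 0.000331387
Denominator: 0.00067087 + 0.0017219 + 0.000331387 = 0.00272416
So the posterior for Population 3 is 0.000331387 / 0.00272416 ≈ 0.122.

0.122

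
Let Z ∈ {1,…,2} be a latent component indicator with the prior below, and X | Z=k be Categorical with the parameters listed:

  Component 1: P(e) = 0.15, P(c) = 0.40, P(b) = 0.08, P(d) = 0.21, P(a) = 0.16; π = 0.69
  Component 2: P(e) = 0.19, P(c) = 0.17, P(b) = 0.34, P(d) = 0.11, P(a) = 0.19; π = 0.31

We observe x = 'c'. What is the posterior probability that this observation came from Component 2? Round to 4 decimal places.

By Bayes' theorem, P(k | x) = P(Z=k) f_k(x) / Σ_j P(Z=j) f_j(x).
Evaluate each component's likelihood at the observed value:
  p_1 = 0.4
  p_2 = 0.17
Prior × likelihood for each component:
  P(Z=1)·p_1 = 0.69 × 0.4 = 0.276
  P(Z=2)·p_2 = 0.31 × 0.17 = 0.0527
Evidence: 0.276 + 0.0527 = 0.3287
P(Component 2 | data) ≈ 0.1603

0.1603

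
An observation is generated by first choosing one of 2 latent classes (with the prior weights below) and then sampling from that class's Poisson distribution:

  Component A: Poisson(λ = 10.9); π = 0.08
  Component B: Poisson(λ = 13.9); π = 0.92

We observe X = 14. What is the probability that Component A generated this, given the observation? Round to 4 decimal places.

Apply Bayes' rule: the posterior for each component is proportional to its prior times its likelihood at x.
Poisson probabilities:
  L_A = e^(−10.9)·10.9^14/14! = 0.0707543
  L_B = e^(−13.9)·13.9^14/14! = 0.105951
Unnormalised posteriors:
  w_A·L_A = 0.08 × 0.0707543 = 0.00566034
  w_B·L_B = 0.92 × 0.105951 = 0.097475
Normaliser: 0.00566034 + 0.097475 = 0.103135
Responsibility of Component A: 0.00566034 / 0.103135 ≈ 0.0549

0.0549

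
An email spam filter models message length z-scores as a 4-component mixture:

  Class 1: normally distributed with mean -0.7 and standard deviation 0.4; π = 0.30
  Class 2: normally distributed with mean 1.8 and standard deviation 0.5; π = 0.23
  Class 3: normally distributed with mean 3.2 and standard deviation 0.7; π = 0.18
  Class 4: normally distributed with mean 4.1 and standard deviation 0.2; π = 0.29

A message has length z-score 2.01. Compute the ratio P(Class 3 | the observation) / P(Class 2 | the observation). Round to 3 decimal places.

0.144

Since P(k|x) ∝ π_k f_k(x), the posterior odds are π_i f_i(x) / (π_j f_j(x)).
Evaluate each component's likelihood at the observed value:
  p_1 = 1.07561e-10
  p_2 = 0.730525
  p_3 = 0.134356
  p_4 = 3.86241e-24
0.024184 / 0.168021 ≈ 0.144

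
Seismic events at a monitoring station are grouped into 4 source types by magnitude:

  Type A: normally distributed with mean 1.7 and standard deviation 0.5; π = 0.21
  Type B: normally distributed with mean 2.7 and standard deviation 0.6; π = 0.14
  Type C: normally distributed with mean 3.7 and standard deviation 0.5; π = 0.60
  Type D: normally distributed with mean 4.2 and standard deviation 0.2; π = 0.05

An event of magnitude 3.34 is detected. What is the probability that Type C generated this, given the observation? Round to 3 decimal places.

The responsibility of component k is π_k f_k(x) divided by Σ_j π_j f_j(x).
Normal densities:
  L_A = (1/(0.5·√(2π)))·exp(−(3.34−1.7)²/(2·0.5²)) = 0.797885·exp(-5.37920) = 0.00367945
  L_B = (1/(0.6·√(2π)))·exp(−(3.34−2.7)²/(2·0.6²)) = 0.664904·exp(-0.56889) = 0.376438
  L_C = (1/(0.5·√(2π)))·exp(−(3.34−3.7)²/(2·0.5²)) = 0.797885·exp(-0.25920) = 0.615703
  L_D = (1/(0.2·√(2π)))·exp(−(3.34−4.2)²/(2·0.2²)) = 1.994711·exp(-9.24500) = 0.000192676
Unnormalised posteriors:
  π_A·L_A = 0.21 × 0.00367945 = 0.000772685
  π_B·L_B = 0.14 × 0.376438 = 0.0527013
  π_C·L_C = 0.60 × 0.615703 = 0.369422
  π_D·L_D = 0.05 × 0.000192676 = 9.6338e-06
Normaliser: 0.000772685 + 0.0527013 + 0.369422 + 9.6338e-06 = 0.422905
So the posterior for Type C is 0.369422 / 0.422905 ≈ 0.874.

0.874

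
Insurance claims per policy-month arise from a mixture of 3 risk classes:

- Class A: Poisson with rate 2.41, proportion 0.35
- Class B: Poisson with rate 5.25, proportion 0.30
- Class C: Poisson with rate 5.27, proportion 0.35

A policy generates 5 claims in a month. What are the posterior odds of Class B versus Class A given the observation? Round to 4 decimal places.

Only the two components matter; the odds are (w_i f_i(x)) / (w_j f_j(x)).
Component likelihoods at x = 5 claims:
  L_A = e^(−2.41)·2.41^5/5! = 0.0608491
  L_B = e^(−5.25)·5.25^5/5! = 0.174409
  L_C = e^(−5.27)·5.27^5/5! = 0.174237
0.0523227 / 0.0212972 ≈ 2.4568

2.4568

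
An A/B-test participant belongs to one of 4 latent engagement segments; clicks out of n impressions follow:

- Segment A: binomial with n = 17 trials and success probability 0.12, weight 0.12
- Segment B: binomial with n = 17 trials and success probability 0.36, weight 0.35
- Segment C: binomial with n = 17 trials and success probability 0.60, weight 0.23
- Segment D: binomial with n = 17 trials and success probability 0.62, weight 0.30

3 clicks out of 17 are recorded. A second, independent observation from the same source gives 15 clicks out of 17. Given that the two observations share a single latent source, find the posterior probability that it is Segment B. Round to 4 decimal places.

0.1228

Posterior ∝ prior × likelihood, so P(k | x) ∝ P(Z=k) f_k(x); normalise over all components.
Since both observations come from the same component, the likelihood for component k is f_k(x₁)·f_k(x₂).
  L_A = [C(17,3)·0.12^3·0.88^14 = 680·0.001728·0.167016 = 0.19625] × [1.62264e-12] = 3.18444e-13
  L_B = [C(17,3)·0.36^3·0.64^14 = 680·0.046656·0.00193428 = 0.0613672] × [1.23151e-05] = 7.5574e-07
  L_C = [C(17,3)·0.60^3·0.40^14 = 680·0.216·2.68435e-06 = 0.000394278] × [0.0102312] = 4.03395e-06
  L_D = [C(17,3)·0.62^3·0.38^14 = 680·0.238328·1.30909e-06 = 0.000212156] × [0.0151002] = 3.20358e-06
Unnormalised posteriors:
  P(Z=A)·L_A = 0.12 × 3.18444e-13 = 3.82133e-14
  P(Z=B)·L_B = 0.35 × 7.5574e-07 = 2.64509e-07
  P(Z=C)·L_C = 0.23 × 4.03395e-06 = 9.27808e-07
  P(Z=D)·L_D = 0.30 × 3.20358e-06 = 9.61074e-07
Denominator: 3.82133e-14 + 2.64509e-07 + 9.27808e-07 + 9.61074e-07 = 2.15339e-06
P(Segment B | x) ≈ 0.1228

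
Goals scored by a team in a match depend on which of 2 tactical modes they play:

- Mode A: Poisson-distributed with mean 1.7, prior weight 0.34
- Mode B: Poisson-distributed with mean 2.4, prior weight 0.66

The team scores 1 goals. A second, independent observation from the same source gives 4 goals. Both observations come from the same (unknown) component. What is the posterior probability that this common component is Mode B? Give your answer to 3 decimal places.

0.729

P(component k | x) = P(Z=k)·f_k(x) / marginal(x), where marginal(x) = Σ_j P(Z=j)·f_j(x).
Since both observations come from the same component, the likelihood for component k is f_k(x₁)·f_k(x₂).
  f_A = [0.310562] × [0.0635746] = 0.0197439
  f_B = [0.217723] × [0.125408] = 0.0273043
Multiply by the mixture weights:
  P(Z=A)·f_A = 0.34 × 0.0197439 = 0.00671291
  P(Z=B)·f_B = 0.66 × 0.0273043 = 0.0180209
Evidence: 0.00671291 + 0.0180209 = 0.0247338
Responsibility of Mode B: 0.0180209 / 0.0247338 ≈ 0.729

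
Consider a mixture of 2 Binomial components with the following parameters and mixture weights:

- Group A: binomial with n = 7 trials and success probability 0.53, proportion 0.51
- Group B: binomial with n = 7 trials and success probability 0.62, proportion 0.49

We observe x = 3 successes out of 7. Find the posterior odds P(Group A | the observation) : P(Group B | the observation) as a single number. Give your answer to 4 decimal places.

1.5215

Since P(k|x) ∝ P(Z=k) f_k(x), the posterior odds are P(Z=i) f_i(x) / (P(Z=j) f_j(x)).
Component likelihoods at x = 3 successes out of 7:
  L_A = C(7,3)·0.53^3·0.47^4 = 35·0.148877·0.0487968 = 0.254265
  L_B = C(7,3)·0.62^3·0.38^4 = 35·0.238328·0.0208514 = 0.173931
0.129675 / 0.0852263 ≈ 1.5215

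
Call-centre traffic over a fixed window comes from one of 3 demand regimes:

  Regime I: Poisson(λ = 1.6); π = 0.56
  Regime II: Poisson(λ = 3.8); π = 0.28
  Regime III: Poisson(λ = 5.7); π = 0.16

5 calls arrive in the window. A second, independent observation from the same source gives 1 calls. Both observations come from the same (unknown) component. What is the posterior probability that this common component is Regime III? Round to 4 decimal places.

0.0709

By Bayes' theorem, P(k | x) = π_k f_k(x) / Σ_j π_j f_j(x).
Since both observations come from the same component, the likelihood for component k is f_k(x₁)·f_k(x₂).
  L_I = [0.017642] × [0.323034] = 0.00569897
  L_II = [0.147713] × [0.0850089] = 0.0125569
  L_III = [0.16777] × [0.019072] = 0.00319971
Multiply by the mixture weights:
  π_I·L_I = 0.56 × 0.00569897 = 0.00319142
  π_II·L_II = 0.28 × 0.0125569 = 0.00351593
  π_III·L_III = 0.16 × 0.00319971 = 0.000511954
Normaliser: 0.00319142 + 0.00351593 + 0.000511954 = 0.00721931
Responsibility of Regime III: 0.000511954 / 0.00721931 ≈ 0.0709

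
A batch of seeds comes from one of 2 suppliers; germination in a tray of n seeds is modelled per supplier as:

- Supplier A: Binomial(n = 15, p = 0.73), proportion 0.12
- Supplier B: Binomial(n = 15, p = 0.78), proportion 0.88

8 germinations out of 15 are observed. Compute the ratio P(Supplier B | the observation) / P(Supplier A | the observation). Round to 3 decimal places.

Since P(k|x) ∝ P(Z=k) f_k(x), the posterior odds are P(Z=i) f_i(x) / (P(Z=j) f_j(x)).
Evaluate each component's likelihood at the observed value:
  L_A = 0.0542847
  L_B = 0.021992
Posterior odds = (P(Z=B)·L_B) / (P(Z=A)·L_A) = (0.88·0.021992) / (0.12·0.0542847) = 0.0193529 / 0.00651417 ≈ 2.971

2.971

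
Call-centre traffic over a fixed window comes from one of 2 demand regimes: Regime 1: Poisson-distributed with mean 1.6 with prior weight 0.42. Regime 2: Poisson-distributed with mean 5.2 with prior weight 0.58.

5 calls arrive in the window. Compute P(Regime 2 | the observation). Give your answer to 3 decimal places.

Apply Bayes' rule: the posterior for each component is proportional to its prior times its likelihood at x.
Poisson probabilities:
  L_1 = e^(−1.6)·1.6^5/5! = 0.017642
  L_2 = e^(−5.2)·5.2^5/5! = 0.174785
Multiply by the mixture weights:
  P(Z=1)·L_1 = 0.42 × 0.017642 = 0.00740963
  P(Z=2)·L_2 = 0.58 × 0.174785 = 0.101375
Normaliser: 0.00740963 + 0.101375 = 0.108785
So the posterior for Regime 2 is 0.101375 / 0.108785 ≈ 0.932.

0.932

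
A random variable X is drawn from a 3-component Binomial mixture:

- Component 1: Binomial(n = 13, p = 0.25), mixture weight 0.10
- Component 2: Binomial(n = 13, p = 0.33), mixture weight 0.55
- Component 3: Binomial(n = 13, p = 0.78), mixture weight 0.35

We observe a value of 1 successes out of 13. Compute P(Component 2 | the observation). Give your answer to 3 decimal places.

0.652

The responsibility of component k is π_k f_k(x) divided by Σ_j π_j f_j(x).
Binomial probabilities:
  p_1 = C(13,1)·0.25^1·0.75^12 = 13·0.25·0.0316764 = 0.102948
  p_2 = C(13,1)·0.33^1·0.67^12 = 13·0.33·0.00818272 = 0.0351039
  p_3 = C(13,1)·0.78^1·0.22^12 = 13·0.78·1.2855e-08 = 1.3035e-07
Weight by the priors:
  π_1·p_1 = 0.10 × 0.102948 = 0.0102948
  π_2·p_2 = 0.55 × 0.0351039 = 0.0193071
  π_3·p_3 = 0.35 × 1.3035e-07 = 4.56224e-08
Sum: 0.0102948 + 0.0193071 + 4.56224e-08 = 0.029602
P(Component 2 | data) = 0.0193071 / 0.029602 ≈ 0.652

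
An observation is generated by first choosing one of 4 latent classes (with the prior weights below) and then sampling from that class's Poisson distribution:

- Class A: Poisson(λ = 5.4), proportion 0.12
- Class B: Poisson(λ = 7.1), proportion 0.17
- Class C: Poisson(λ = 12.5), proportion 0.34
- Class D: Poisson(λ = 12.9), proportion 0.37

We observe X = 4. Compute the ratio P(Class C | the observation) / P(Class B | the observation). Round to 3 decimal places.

0.087

Posterior odds = (w_i f_i(x)) / (w_j f_j(x)); the normalising sum cancels.
Component likelihoods at x = 4:
  f_A = e^(−5.4)·5.4^4/4! = 0.16002
  f_B = e^(−7.1)·7.1^4/4! = 0.0873638
  f_C = e^(−12.5)·12.5^4/4! = 0.00379095
  f_D = e^(−12.9)·12.9^4/4! = 0.00288236
0.00128892 / 0.0148518 ≈ 0.087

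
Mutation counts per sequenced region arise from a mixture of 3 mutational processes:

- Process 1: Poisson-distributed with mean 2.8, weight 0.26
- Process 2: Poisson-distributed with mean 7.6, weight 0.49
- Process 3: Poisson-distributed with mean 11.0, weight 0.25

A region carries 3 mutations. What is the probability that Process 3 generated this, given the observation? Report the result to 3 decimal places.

0.012

The responsibility of component k is π_k f_k(x) divided by Σ_j π_j f_j(x).
Component likelihoods at x = 3 mutations:
  L_1 = 0.222484
  L_2 = 0.0366144
  L_3 = 0.00370499
Prior × likelihood for each component:
  π_1·L_1 = 0.26 × 0.222484 = 0.0578458
  π_2·L_2 = 0.49 × 0.0366144 = 0.017941
  π_3·L_3 = 0.25 × 0.00370499 = 0.000926248
Denominator: 0.0578458 + 0.017941 + 0.000926248 = 0.0767131
So the posterior for Process 3 is 0.000926248 / 0.0767131 ≈ 0.012.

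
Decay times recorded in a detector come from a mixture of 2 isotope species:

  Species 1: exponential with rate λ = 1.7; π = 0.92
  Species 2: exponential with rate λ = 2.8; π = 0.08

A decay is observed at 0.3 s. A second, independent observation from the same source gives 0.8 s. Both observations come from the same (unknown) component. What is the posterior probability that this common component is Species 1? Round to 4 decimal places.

Posterior ∝ prior × likelihood, so P(k | x) ∝ π_k f_k(x); normalise over all components.
Since both observations come from the same component, the likelihood for component k is f_k(x₁)·f_k(x₂).
  p_1 = [1.7·e^(−1.7·0.3) = 1.7·e^(−0.5100) = 1.02084] × [0.436323] = 0.445417
  p_2 = [2.8·e^(−2.8·0.3) = 2.8·e^(−0.8400) = 1.20879] × [0.298084] = 0.360321
Weight by the priors:
  π_1·p_1 = 0.92 × 0.445417 = 0.409784
  π_2·p_2 = 0.08 × 0.360321 = 0.0288256
Evidence: 0.409784 + 0.0288256 = 0.43861
So the posterior for Species 1 is 0.409784 / 0.43861 ≈ 0.9343.

0.9343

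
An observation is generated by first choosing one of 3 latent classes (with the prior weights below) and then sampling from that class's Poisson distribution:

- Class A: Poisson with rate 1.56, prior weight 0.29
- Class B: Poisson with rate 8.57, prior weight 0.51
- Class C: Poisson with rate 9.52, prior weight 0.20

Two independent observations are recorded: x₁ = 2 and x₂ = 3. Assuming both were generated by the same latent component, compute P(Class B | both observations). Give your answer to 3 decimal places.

0.007

Apply Bayes' rule: the posterior for each component is proportional to its prior times its likelihood at x.
Since both observations come from the same component, the likelihood for component k is f_k(x₁)·f_k(x₂).
  L_A = [0.255694] × [0.132961] = 0.0339972
  L_B = [0.00696671] × [0.0199016] = 0.000138649
  L_C = [0.00332476] × [0.0105506] = 3.50781e-05
Prior × likelihood for each component:
  w_A·L_A = 0.29 × 0.0339972 = 0.00985918
  w_B·L_B = 0.51 × 0.000138649 = 7.07108e-05
  w_C·L_C = 0.20 × 3.50781e-05 = 7.01563e-06
Marginal: 0.00985918 + 7.07108e-05 + 7.01563e-06 = 0.00993691
P(Class B | data) = 7.07108e-05 / 0.00993691 ≈ 0.007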